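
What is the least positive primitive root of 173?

2

φ(173) = 173 − 1 = 172 = 2^2 · 43.
Test candidates g = 2, 3, … against the prime factors q ∈ {2, 43} of φ(173): g is a generator iff g^(172/q) ≢ 1 for every such q.
g = 2: 2^86 ≡ 172; 2^4 ≡ 16 — none is 1, so 2 is a primitive root.
The smallest primitive root modulo 173 is 2.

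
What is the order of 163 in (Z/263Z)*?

262

ord(163) | φ(263) = 263 − 1 = 262 = 2 · 131.
Divisors of 262: 1, 2, 131, 262.
Compute 163^d (mod 263) for the divisors d until we hit 1:
163^1 ≡ 163
163^2 ≡ 6
163^131 ≡ 262
163^262 ≡ 1
Hence ord(163) = 262.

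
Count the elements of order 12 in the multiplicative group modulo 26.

φ(26) = φ(2)·φ(13) = 1·12 = 12 = 2^2 · 3.
In a cyclic group of order 12, there are φ(d) elements of order d for each divisor d of 12, and zero for non-divisors.
12 = 2^2 · 3 divides 12, and φ(12) = 4.

4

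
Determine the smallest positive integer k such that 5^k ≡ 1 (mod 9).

6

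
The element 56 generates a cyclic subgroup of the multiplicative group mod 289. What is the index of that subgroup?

1

Since 56 ∈ (Z/289Z)^×, its order divides φ(289) = φ(17^2) = 17·(17−1) = 272 = 2^4 · 17.
Divisors of 272: 1, 2, 4, 8, 16, 17, 34, 68, 136, 272.
Evaluate successive powers at the divisors of 272:
56^1 ≡ 56 (mod 289)
56^2 ≡ 246 (mod 289)
56^4 ≡ 115 (mod 289)
56^8 ≡ 220 (mod 289)
56^16 ≡ 137 (mod 289)
56^17 ≡ 158 (mod 289)
56^34 ≡ 110 (mod 289)
56^68 ≡ 251 (mod 289)
56^136 ≡ 288 (mod 289)
56^272 ≡ 1 (mod 289) ✓
So ord_289(56) = 272, hence |⟨56⟩| = 272.
[(Z/289Z)^× : ⟨56⟩] = 272/272 = 1.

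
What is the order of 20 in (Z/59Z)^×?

29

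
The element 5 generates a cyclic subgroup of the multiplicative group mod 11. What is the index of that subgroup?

ord(5) | φ(11) = 11 − 1 = 10 = 2 · 5.
Divisors of 10: 1, 2, 5, 10.
Test each divisor d:
5^1 ≡ 5 (mod 11)
5^2 ≡ 3 (mod 11)
5^5 ≡ 1 (mod 11) ✓
The order of 5 is 5, so the subgroup it generates has 5 elements.
[(Z/11Z)^× : ⟨5⟩] = 10/5 = 2.

2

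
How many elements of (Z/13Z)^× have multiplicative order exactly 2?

1

φ(13) = 13 − 1 = 12 = 2^2 · 3.
Since (Z/13Z)^× is cyclic of order 12, the number of elements of order d is φ(d) when d | 12 and 0 otherwise.
2 | 12, and φ(2) = 2 − 1 = 1.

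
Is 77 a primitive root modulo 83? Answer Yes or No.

No

φ(83) = 83 − 1 = 82 = 2 · 41.
Test 77^(82/q) mod 83 for each prime factor q of 82:
77^41 ≡ 1 (mod 83)  [q = 2: ≡ 1 ✗]
77^2 ≡ 36 (mod 83)  [q = 41: ≢ 1 ✓]
Since 77^41 ≡ 1, the order of 77 divides 41 < 82, so 77 is not a primitive root.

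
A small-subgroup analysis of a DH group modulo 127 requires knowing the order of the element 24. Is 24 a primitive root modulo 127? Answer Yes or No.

φ(127) = 127 − 1 = 126 = 2 · 3^2 · 7.
It suffices to check that the order of 24 is not a proper divisor of 126: compute 24^(126/q) for q ∈ {2, 3, 7}.
24^63 ≡ 126 (mod 127)  [q = 2: ≢ 1 ✓]
24^42 ≡ 107 (mod 127)  [q = 3: ≢ 1 ✓]
24^18 ≡ 1 (mod 127)  [q = 7: ≡ 1 ✗]
24^18 ≡ 1 shows ord(24) | 18, strictly less than φ(127); not a primitive root.

No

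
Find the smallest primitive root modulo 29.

2

φ(29) = 29 − 1 = 28 = 2^2 · 7.
g is a primitive root iff g^(28/q) ≢ 1 (mod 29) for each prime q ∈ {2, 7}.
g = 2: 2^14 ≡ 28; 2^4 ≡ 16 — none is 1, so 2 is a primitive root.
The smallest primitive root modulo 29 is 2.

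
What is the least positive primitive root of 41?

φ(41) = 41 − 1 = 40 = 2^3 · 5.
Test candidates g = 2, 3, … against the prime factors q ∈ {2, 5} of φ(41): g is a generator iff g^(40/q) ≢ 1 for every such q.
g = 2: 2^20 ≡ 1 — hits 1, so not a primitive root.
g = 3: 3^20 ≡ 40; 3^8 ≡ 1 — hits 1, so not a primitive root.
g = 4: 4^20 ≡ 1 — hits 1, so not a primitive root.
g = 5: 5^20 ≡ 1 — hits 1, so not a primitive root.
g = 6: 6^20 ≡ 40; 6^8 ≡ 10 — none is 1, so 6 is a primitive root.
Hence the least primitive root of 41 is 6.

6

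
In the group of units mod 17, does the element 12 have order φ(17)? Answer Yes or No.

Yes

φ(17) = 17 − 1 = 16 = 2^4.
An element g generates (Z/17Z)^× iff g^(16/q) ≢ 1 (mod 17) for each prime q ∈ {2}.
12^8 ≡ 16 (mod 17)  [q = 2: ≢ 1 ✓]
Every test exponent gives a nontrivial residue, hence 12 generates the full group.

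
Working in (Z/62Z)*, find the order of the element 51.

15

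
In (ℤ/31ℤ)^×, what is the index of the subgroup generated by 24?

The order of 24 must divide φ(31) = 31 − 1 = 30 = 2 · 3 · 5.
Divisors of 30: 1, 2, 3, 5, 6, 10, 15, 30.
Compute 24^d (mod 31) for the divisors d until we hit 1:
24^1 ≡ 24 (mod 31)
24^2 ≡ 18 (mod 31)
24^3 ≡ 29 (mod 31)
24^5 ≡ 26 (mod 31)
24^6 ≡ 4 (mod 31)
24^10 ≡ 25 (mod 31)
24^15 ≡ 30 (mod 31)
24^30 ≡ 1 (mod 31) ✓
Thus |⟨24⟩| = ord(24) = 30.
Index = |(Z/31Z)^×| / |⟨24⟩| = 30 / 30 = 1.

1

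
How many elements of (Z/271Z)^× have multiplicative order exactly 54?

18

φ(271) = 271 − 1 = 270 = 2 · 3^3 · 5.
(Z/271Z)^× is cyclic (|G| = 270); a cyclic group of order m has exactly φ(d) elements of each order d | m, and none otherwise.
54 = 2 · 3^3 divides 270, and φ(54) = 18.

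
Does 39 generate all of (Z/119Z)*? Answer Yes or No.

No

119 = 7 · 17 is a product of two distinct odd primes, so (Z/119Z)^× ≅ (Z/7Z)^× × (Z/17Z)^× is not cyclic.
No primitive root modulo 119 exists; in particular 39 is not one.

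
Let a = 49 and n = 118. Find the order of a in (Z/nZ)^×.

29

Since 49 ∈ (Z/118Z)^×, its order divides φ(118) = φ(2)·φ(59) = 1·58 = 58 = 2 · 29.
Divisors of 58: 1, 2, 29, 58.
Compute 49^d (mod 118) for the divisors d until we hit 1:
49^1 ≡ 49 (mod 118)
49^2 ≡ 41 (mod 118)
49^29 ≡ 1 (mod 118) ✓
The smallest such exponent is 29, so the order of 49 is 29.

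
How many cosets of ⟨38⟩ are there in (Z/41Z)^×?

By Lagrange's theorem, ord_41(38) divides φ(41) = 41 − 1 = 40 = 2^3 · 5.
Divisors of 40: 1, 2, 4, 5, 8, 10, 20, 40.
Check 38^d mod 41 for each divisor in increasing order:
38^1 ≡ 38
38^2 ≡ 9
38^4 ≡ 40
38^5 ≡ 3
38^8 ≡ 1
Thus |⟨38⟩| = ord(38) = 8.
The index is φ(41) / ord(38) = 40 / 8 = 5.

5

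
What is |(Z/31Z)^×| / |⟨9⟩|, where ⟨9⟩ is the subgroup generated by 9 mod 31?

ord(9) | φ(31) = 31 − 1 = 30 = 2 · 3 · 5.
Divisors of 30: 1, 2, 3, 5, 6, 10, 15, 30.
Evaluate successive powers at the divisors of 30:
9^1 ≡ 9 (mod 31)
9^2 ≡ 19 (mod 31)
9^3 ≡ 16 (mod 31)
9^5 ≡ 25 (mod 31)
9^6 ≡ 8 (mod 31)
9^10 ≡ 5 (mod 31)
9^15 ≡ 1 (mod 31) ✓
So ord_31(9) = 15, hence |⟨9⟩| = 15.
The index is φ(31) / ord(9) = 30 / 15 = 2.

2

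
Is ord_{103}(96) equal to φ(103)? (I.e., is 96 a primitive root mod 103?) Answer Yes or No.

Yes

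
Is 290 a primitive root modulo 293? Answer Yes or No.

φ(293) = 293 − 1 = 292 = 2^2 · 73.
An element g generates (Z/293Z)^× iff g^(292/q) ≢ 1 (mod 293) for each prime q ∈ {2, 73}.
290^146 ≡ 292 (mod 293)  [q = 2: ≢ 1 ✓]
290^4 ≡ 81 (mod 293)  [q = 73: ≢ 1 ✓]
All checks pass, so 290 has order 292 and is a primitive root modulo 293.

Yes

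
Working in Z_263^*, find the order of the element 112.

262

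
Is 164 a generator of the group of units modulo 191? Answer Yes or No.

φ(191) = 191 − 1 = 190 = 2 · 5 · 19.
164 is a primitive root mod 191 iff 164^(φ(191)/q) ≢ 1 for every prime q | φ(191), i.e. q ∈ {2, 5, 19}.
164^95 ≡ 190 (mod 191)  [q = 2: ≢ 1 ✓]
164^38 ≡ 109 (mod 191)  [q = 5: ≢ 1 ✓]
164^10 ≡ 69 (mod 191)  [q = 19: ≢ 1 ✓]
All checks pass, so 164 has order 190 and is a primitive root modulo 191.

Yes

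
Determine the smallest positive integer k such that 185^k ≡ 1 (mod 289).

136

By Lagrange's theorem, ord_289(185) divides φ(289) = φ(17^2) = 17·(17−1) = 272 = 2^4 · 17.
Divisors of 272: 1, 2, 4, 8, 16, 17, 34, 68, 136, 272.
Compute 185^d (mod 289) for the divisors d until we hit 1:
185^1 ≡ 185 (mod 289)
185^2 ≡ 123 (mod 289)
185^4 ≡ 101 (mod 289)
185^8 ≡ 86 (mod 289)
185^16 ≡ 171 (mod 289)
185^17 ≡ 134 (mod 289)
185^34 ≡ 38 (mod 289)
185^68 ≡ 288 (mod 289)
185^136 ≡ 1 (mod 289) ✓
The smallest such exponent is 136, so the order of 185 is 136.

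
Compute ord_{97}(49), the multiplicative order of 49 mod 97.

48

Since 49 ∈ (Z/97Z)^×, its order divides φ(97) = 97 − 1 = 96 = 2^5 · 3.
Divisors of 96: 1, 2, 3, 4, 6, 8, 12, 16, 24, 32, 48, 96.
Check 49^d mod 97 for each divisor in increasing order:
49^1 ≡ 49 (mod 97)
49^2 ≡ 73 (mod 97)
49^3 ≡ 85 (mod 97)
49^4 ≡ 91 (mod 97)
49^6 ≡ 47 (mod 97)
49^8 ≡ 36 (mod 97)
49^12 ≡ 75 (mod 97)
49^16 ≡ 35 (mod 97)
49^24 ≡ 96 (mod 97)
49^32 ≡ 61 (mod 97)
49^48 ≡ 1 (mod 97) ✓
Hence ord(49) = 48.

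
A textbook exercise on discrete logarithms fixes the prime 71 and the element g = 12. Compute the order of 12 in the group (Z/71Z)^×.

The order of 12 must divide φ(71) = 71 − 1 = 70 = 2 · 5 · 7.
Divisors of 70: 1, 2, 5, 7, 10, 14, 35, 70.
Evaluate successive powers at the divisors of 70:
12^1 ≡ 12
12^2 ≡ 2
12^5 ≡ 48
12^7 ≡ 25
12^10 ≡ 32
12^14 ≡ 57
12^35 ≡ 1
Therefore the multiplicative order of 12 modulo 71 is 35.

35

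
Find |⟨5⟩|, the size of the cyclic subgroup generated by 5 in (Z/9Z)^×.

6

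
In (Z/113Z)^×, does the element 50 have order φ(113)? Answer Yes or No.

No

φ(113) = 113 − 1 = 112 = 2^4 · 7.
It suffices to check that the order of 50 is not a proper divisor of 112: compute 50^(112/q) for q ∈ {2, 7}.
50^56 ≡ 1 (mod 113)  [q = 2: ≡ 1 ✗]
50^16 ≡ 16 (mod 113)  [q = 7: ≢ 1 ✓]
Since 50^56 ≡ 1, the order of 50 divides 56 < 112, so 50 is not a primitive root.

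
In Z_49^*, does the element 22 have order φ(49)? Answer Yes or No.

φ(49) = φ(7^2) = 7·(7−1) = 42 = 2 · 3 · 7.
An element g generates (Z/49Z)^× iff g^(42/q) ≢ 1 (mod 49) for each prime q ∈ {2, 3, 7}.
22^21 ≡ 1 (mod 49)  [q = 2: ≡ 1 ✗]
22^14 ≡ 1 (mod 49)  [q = 3: ≡ 1 ✗]
22^6 ≡ 29 (mod 49)  [q = 7: ≢ 1 ✓]
22^21 ≡ 1 shows ord(22) | 21, strictly less than φ(49); not a primitive root.

No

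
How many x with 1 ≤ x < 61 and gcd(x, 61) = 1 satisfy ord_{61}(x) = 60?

16

φ(61) = 61 − 1 = 60 = 2^2 · 3 · 5.
(Z/61Z)^× is cyclic (|G| = 60); a cyclic group of order m has exactly φ(d) elements of each order d | m, and none otherwise.
60 = 2^2 · 3 · 5 divides 60, and φ(60) = 16.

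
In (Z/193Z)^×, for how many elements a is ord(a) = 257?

φ(193) = 193 − 1 = 192 = 2^6 · 3.
In a cyclic group of order 192, there are φ(d) elements of order d for each divisor d of 192, and zero for non-divisors.
Here 192 is not a multiple of 257, so there are no elements of order 257.

0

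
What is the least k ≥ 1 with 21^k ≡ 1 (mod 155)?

30

The order of 21 must divide φ(155) = φ(5·31) = (5−1)·(31−1) = 4·30 = 120 = 2^3 · 3 · 5.
Divisors of 120: 1, 2, 3, 4, 5, 6, 8, 10, 12, 15, 20, 24, 30, 40, 60, 120.
Compute 21^d (mod 155) for the divisors d until we hit 1:
21^1 ≡ 21 (mod 155)
21^2 ≡ 131 (mod 155)
21^3 ≡ 116 (mod 155)
21^4 ≡ 111 (mod 155)
21^5 ≡ 6 (mod 155)
21^6 ≡ 126 (mod 155)
21^8 ≡ 76 (mod 155)
21^10 ≡ 36 (mod 155)
21^12 ≡ 66 (mod 155)
21^15 ≡ 61 (mod 155)
21^20 ≡ 56 (mod 155)
21^24 ≡ 16 (mod 155)
21^30 ≡ 1 (mod 155) ✓
The smallest such exponent is 30, so the order of 21 is 30.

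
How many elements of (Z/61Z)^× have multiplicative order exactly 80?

φ(61) = 61 − 1 = 60 = 2^2 · 3 · 5.
In a cyclic group of order 60, there are φ(d) elements of order d for each divisor d of 60, and zero for non-divisors.
Since 80 ∤ 60, the count is 0.

0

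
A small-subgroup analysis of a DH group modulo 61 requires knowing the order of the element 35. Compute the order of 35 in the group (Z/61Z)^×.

The order of 35 must divide φ(61) = 61 − 1 = 60 = 2^2 · 3 · 5.
Divisors of 60: 1, 2, 3, 4, 5, 6, 10, 12, 15, 20, 30, 60.
Test each divisor d:
35^1 ≡ 35
35^2 ≡ 5
35^3 ≡ 53
35^4 ≡ 25
35^5 ≡ 21
35^6 ≡ 3
35^10 ≡ 14
35^12 ≡ 9
35^15 ≡ 50
35^20 ≡ 13
35^30 ≡ 60
35^60 ≡ 1
Hence ord(35) = 60.

60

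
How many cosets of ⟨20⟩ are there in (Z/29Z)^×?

4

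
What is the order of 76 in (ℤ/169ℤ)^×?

156

Since 76 ∈ (Z/169Z)^×, its order divides φ(169) = φ(13^2) = 13·(13−1) = 156 = 2^2 · 3 · 13.
Divisors of 156: 1, 2, 3, 4, 6, 12, 13, 26, 39, 52, 78, 156.
Evaluate successive powers at the divisors of 156:
76^1 ≡ 76 (mod 169)
76^2 ≡ 30 (mod 169)
76^3 ≡ 83 (mod 169)
76^4 ≡ 55 (mod 169)
76^6 ≡ 129 (mod 169)
76^12 ≡ 79 (mod 169)
76^13 ≡ 89 (mod 169)
76^26 ≡ 147 (mod 169)
76^39 ≡ 70 (mod 169)
76^52 ≡ 146 (mod 169)
76^78 ≡ 168 (mod 169)
76^156 ≡ 1 (mod 169) ✓
Therefore the multiplicative order of 76 modulo 169 is 156.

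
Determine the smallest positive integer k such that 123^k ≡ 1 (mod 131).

65

ord(123) | φ(131) = 131 − 1 = 130 = 2 · 5 · 13.
Divisors of 130: 1, 2, 5, 10, 13, 26, 65, 130.
Test each divisor d:
123^1 ≡ 123
123^2 ≡ 64
123^5 ≡ 113
123^10 ≡ 62
123^13 ≡ 89
123^26 ≡ 61
123^65 ≡ 1
So ord_131(123) = 65.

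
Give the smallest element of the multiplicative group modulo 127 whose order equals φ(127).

φ(127) = 127 − 1 = 126 = 2 · 3^2 · 7.
Test candidates g = 2, 3, … against the prime factors q ∈ {2, 3, 7} of φ(127): g is a generator iff g^(126/q) ≢ 1 for every such q.
g = 2: 2^63 ≡ 1 — hits 1, so not a primitive root.
g = 3: 3^63 ≡ 126; 3^42 ≡ 107; 3^18 ≡ 4 — none is 1, so 3 is a primitive root.
The smallest primitive root modulo 127 is 3.

3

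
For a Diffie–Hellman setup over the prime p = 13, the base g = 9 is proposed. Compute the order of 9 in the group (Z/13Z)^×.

The order of 9 must divide φ(13) = 13 − 1 = 12 = 2^2 · 3.
Divisors of 12: 1, 2, 3, 4, 6, 12.
Compute 9^d (mod 13) for the divisors d until we hit 1:
9^1 ≡ 9 (mod 13)
9^2 ≡ 3 (mod 13)
9^3 ≡ 1 (mod 13) ✓
Hence ord(9) = 3.

3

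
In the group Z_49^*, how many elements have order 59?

0

φ(49) = φ(7^2) = 7·(7−1) = 42 = 2 · 3 · 7.
(Z/49Z)^× is cyclic (|G| = 42); a cyclic group of order m has exactly φ(d) elements of each order d | m, and none otherwise.
59 does not divide 42, so no element of (Z/49Z)^× has order 59.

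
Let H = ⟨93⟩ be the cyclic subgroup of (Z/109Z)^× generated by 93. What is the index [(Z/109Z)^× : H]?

Since 93 ∈ (Z/109Z)^×, its order divides φ(109) = 109 − 1 = 108 = 2^2 · 3^3.
Divisors of 108: 1, 2, 3, 4, 6, 9, 12, 18, 27, 36, 54, 108.
Test each divisor d:
93^1 ≡ 93
93^2 ≡ 38
93^3 ≡ 46
93^4 ≡ 27
93^6 ≡ 45
93^9 ≡ 108
93^12 ≡ 63
93^18 ≡ 1
Thus |⟨93⟩| = ord(93) = 18.
Index = |(Z/109Z)^×| / |⟨93⟩| = 108 / 18 = 6.

6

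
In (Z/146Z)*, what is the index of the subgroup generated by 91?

4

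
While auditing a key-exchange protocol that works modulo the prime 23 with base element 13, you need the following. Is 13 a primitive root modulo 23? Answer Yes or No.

φ(23) = 23 − 1 = 22 = 2 · 11.
It suffices to check that the order of 13 is not a proper divisor of 22: compute 13^(22/q) for q ∈ {2, 11}.
13^11 ≡ 1 (mod 23)  [q = 2: ≡ 1 ✗]
13^2 ≡ 8 (mod 23)  [q = 11: ≢ 1 ✓]
13^11 ≡ 1 shows ord(13) | 11, strictly less than φ(23); not a primitive root.

No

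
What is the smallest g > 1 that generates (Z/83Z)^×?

φ(83) = 83 − 1 = 82 = 2 · 41.
g is a primitive root iff g^(82/q) ≢ 1 (mod 83) for each prime q ∈ {2, 41}.
g = 2: 2^41 ≡ 82; 2^2 ≡ 4 — none is 1, so 2 is a primitive root.
So 2 is the smallest generator of (Z/83Z)^×.

2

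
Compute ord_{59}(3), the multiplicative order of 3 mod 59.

29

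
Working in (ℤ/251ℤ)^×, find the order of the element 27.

The order of 27 must divide φ(251) = 251 − 1 = 250 = 2 · 5^3.
Divisors of 250: 1, 2, 5, 10, 25, 50, 125, 250.
Compute 27^d (mod 251) for the divisors d until we hit 1:
27^1 ≡ 27 (mod 251)
27^2 ≡ 227 (mod 251)
27^5 ≡ 241 (mod 251)
27^10 ≡ 100 (mod 251)
27^25 ≡ 149 (mod 251)
27^50 ≡ 113 (mod 251)
27^125 ≡ 1 (mod 251) ✓
So ord_251(27) = 125.

125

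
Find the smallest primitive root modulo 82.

φ(82) = φ(2)·φ(41) = 1·40 = 40 = 2^3 · 5.
g is a primitive root iff g^(40/q) ≢ 1 (mod 82) for each prime q ∈ {2, 5}.
g = 2: gcd(2, 82) = 2 > 1, not a unit — skip.
g = 3: 3^20 ≡ 81; 3^8 ≡ 1 — hits 1, so not a primitive root.
g = 4: gcd(4, 82) = 2 > 1, not a unit — skip.
g = 5: 5^20 ≡ 1 — hits 1, so not a primitive root.
g = 6: gcd(6, 82) = 2 > 1, not a unit — skip.
g = 7: 7^20 ≡ 81; 7^8 ≡ 37 — none is 1, so 7 is a primitive root.
So 7 is the smallest generator of (Z/82Z)^×.

7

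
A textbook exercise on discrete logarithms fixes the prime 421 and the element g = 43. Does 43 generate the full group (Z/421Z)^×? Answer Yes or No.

Yes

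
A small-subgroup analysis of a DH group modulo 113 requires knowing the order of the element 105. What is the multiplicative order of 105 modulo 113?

28

ord(105) | φ(113) = 113 − 1 = 112 = 2^4 · 7.
Divisors of 112: 1, 2, 4, 7, 8, 14, 16, 28, 56, 112.
Test each divisor d:
105^1 ≡ 105 (mod 113)
105^2 ≡ 64 (mod 113)
105^4 ≡ 28 (mod 113)
105^7 ≡ 15 (mod 113)
105^8 ≡ 106 (mod 113)
105^14 ≡ 112 (mod 113)
105^16 ≡ 49 (mod 113)
105^28 ≡ 1 (mod 113) ✓
Hence ord(105) = 28.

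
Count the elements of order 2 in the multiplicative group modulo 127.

φ(127) = 127 − 1 = 126 = 2 · 3^2 · 7.
(Z/127Z)^× is cyclic (|G| = 126); a cyclic group of order m has exactly φ(d) elements of each order d | m, and none otherwise.
2 | 126, and φ(2) = 2 − 1 = 1.

1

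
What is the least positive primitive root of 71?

φ(71) = 71 − 1 = 70 = 2 · 5 · 7.
Test candidates g = 2, 3, … against the prime factors q ∈ {2, 5, 7} of φ(71): g is a generator iff g^(70/q) ≢ 1 for every such q.
g = 2: 2^35 ≡ 1 — hits 1, so not a primitive root.
g = 3: 3^35 ≡ 1 — hits 1, so not a primitive root.
g = 4: 4^35 ≡ 1 — hits 1, so not a primitive root.
g = 5: 5^35 ≡ 1 — hits 1, so not a primitive root.
g = 6: 6^35 ≡ 1 — hits 1, so not a primitive root.
g = 7: 7^35 ≡ 70; 7^14 ≡ 54; 7^10 ≡ 45 — none is 1, so 7 is a primitive root.
Hence the least primitive root of 71 is 7.

7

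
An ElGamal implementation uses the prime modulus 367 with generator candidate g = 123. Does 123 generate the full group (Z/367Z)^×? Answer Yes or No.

Yes

φ(367) = 367 − 1 = 366 = 2 · 3 · 61.
123 is a primitive root mod 367 iff 123^(φ(367)/q) ≢ 1 for every prime q | φ(367), i.e. q ∈ {2, 3, 61}.
123^183 ≡ 366 (mod 367)  [q = 2: ≢ 1 ✓]
123^122 ≡ 283 (mod 367)  [q = 3: ≢ 1 ✓]
123^6 ≡ 134 (mod 367)  [q = 61: ≢ 1 ✓]
Every test exponent gives a nontrivial residue, hence 123 generates the full group.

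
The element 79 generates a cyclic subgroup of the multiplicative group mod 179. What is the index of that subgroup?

1

ord(79) | φ(179) = 179 − 1 = 178 = 2 · 89.
Divisors of 178: 1, 2, 89, 178.
Test each divisor d:
79^1 ≡ 79 (mod 179)
79^2 ≡ 155 (mod 179)
79^89 ≡ 178 (mod 179)
79^178 ≡ 1 (mod 179) ✓
The order of 79 is 178, so the subgroup it generates has 178 elements.
Index = |(Z/179Z)^×| / |⟨79⟩| = 178 / 178 = 1.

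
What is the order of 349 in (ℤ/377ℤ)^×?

12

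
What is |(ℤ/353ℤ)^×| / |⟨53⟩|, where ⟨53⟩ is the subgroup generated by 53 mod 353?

The order of 53 must divide φ(353) = 353 − 1 = 352 = 2^5 · 11.
Divisors of 352: 1, 2, 4, 8, 11, 16, 22, 32, 44, 88, 176, 352.
Evaluate successive powers at the divisors of 352:
53^1 ≡ 53 (mod 353)
53^2 ≡ 338 (mod 353)
53^4 ≡ 225 (mod 353)
53^8 ≡ 146 (mod 353)
53^11 ≡ 67 (mod 353)
53^16 ≡ 136 (mod 353)
53^22 ≡ 253 (mod 353)
53^32 ≡ 140 (mod 353)
53^44 ≡ 116 (mod 353)
53^88 ≡ 42 (mod 353)
53^176 ≡ 352 (mod 353)
53^352 ≡ 1 (mod 353) ✓
Thus |⟨53⟩| = ord(53) = 352.
[(Z/353Z)^× : ⟨53⟩] = 352/352 = 1.

1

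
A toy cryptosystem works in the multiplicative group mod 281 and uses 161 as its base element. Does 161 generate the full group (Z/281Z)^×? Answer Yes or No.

Yes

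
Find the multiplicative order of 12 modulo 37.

9

The order of 12 must divide φ(37) = 37 − 1 = 36 = 2^2 · 3^2.
Divisors of 36: 1, 2, 3, 4, 6, 9, 12, 18, 36.
Check 12^d mod 37 for each divisor in increasing order:
12^1 ≡ 12
12^2 ≡ 33
12^3 ≡ 26
12^4 ≡ 16
12^6 ≡ 10
12^9 ≡ 1
The smallest such exponent is 9, so the order of 12 is 9.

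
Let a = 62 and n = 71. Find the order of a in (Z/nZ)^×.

By Lagrange's theorem, ord_71(62) divides φ(71) = 71 − 1 = 70 = 2 · 5 · 7.
Divisors of 70: 1, 2, 5, 7, 10, 14, 35, 70.
Evaluate successive powers at the divisors of 70:
62^1 ≡ 62
62^2 ≡ 10
62^5 ≡ 23
62^7 ≡ 17
62^10 ≡ 32
62^14 ≡ 5
62^35 ≡ 70
62^70 ≡ 1
So ord_71(62) = 70.

70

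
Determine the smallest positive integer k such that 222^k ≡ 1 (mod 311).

62

Since 222 ∈ (Z/311Z)^×, its order divides φ(311) = 311 − 1 = 310 = 2 · 5 · 31.
Divisors of 310: 1, 2, 5, 10, 31, 62, 155, 310.
Evaluate successive powers at the divisors of 310:
222^1 ≡ 222
222^2 ≡ 146
222^5 ≡ 287
222^10 ≡ 265
222^31 ≡ 310
222^62 ≡ 1
Hence ord(222) = 62.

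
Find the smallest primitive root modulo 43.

3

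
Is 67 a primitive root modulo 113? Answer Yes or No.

φ(113) = 113 − 1 = 112 = 2^4 · 7.
67 is a primitive root mod 113 iff 67^(φ(113)/q) ≢ 1 for every prime q | φ(113), i.e. q ∈ {2, 7}.
67^56 ≡ 112 (mod 113)  [q = 2: ≢ 1 ✓]
67^16 ≡ 106 (mod 113)  [q = 7: ≢ 1 ✓]
None equal 1, so ord_113(67) = 112: 67 is a primitive root.

Yes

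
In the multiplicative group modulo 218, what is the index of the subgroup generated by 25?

4

The order of 25 must divide φ(218) = φ(2)·φ(109) = 1·108 = 108 = 2^2 · 3^3.
Divisors of 108: 1, 2, 3, 4, 6, 9, 12, 18, 27, 36, 54, 108.
Compute 25^d (mod 218) for the divisors d until we hit 1:
25^1 ≡ 25 (mod 218)
25^2 ≡ 189 (mod 218)
25^3 ≡ 147 (mod 218)
25^4 ≡ 187 (mod 218)
25^6 ≡ 27 (mod 218)
25^9 ≡ 45 (mod 218)
25^12 ≡ 75 (mod 218)
25^18 ≡ 63 (mod 218)
25^27 ≡ 1 (mod 218) ✓
The order of 25 is 27, so the subgroup it generates has 27 elements.
The index is φ(218) / ord(25) = 108 / 27 = 4.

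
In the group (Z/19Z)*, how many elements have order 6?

φ(19) = 19 − 1 = 18 = 2 · 3^2.
In a cyclic group of order 18, there are φ(d) elements of order d for each divisor d of 18, and zero for non-divisors.
6 = 2 · 3 divides 18, and φ(6) = 2.

2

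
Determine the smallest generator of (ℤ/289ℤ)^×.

φ(289) = φ(17^2) = 17·(17−1) = 272 = 2^4 · 17.
Test candidates g = 2, 3, … against the prime factors q ∈ {2, 17} of φ(289): g is a generator iff g^(272/q) ≢ 1 for every such q.
g = 2: 2^136 ≡ 1 — hits 1, so not a primitive root.
g = 3: 3^136 ≡ 288; 3^16 ≡ 171 — none is 1, so 3 is a primitive root.
The smallest primitive root modulo 289 is 3.

3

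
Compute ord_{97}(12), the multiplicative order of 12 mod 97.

By Lagrange's theorem, ord_97(12) divides φ(97) = 97 − 1 = 96 = 2^5 · 3.
Divisors of 96: 1, 2, 3, 4, 6, 8, 12, 16, 24, 32, 48, 96.
Evaluate successive powers at the divisors of 96:
12^1 ≡ 12
12^2 ≡ 47
12^3 ≡ 79
12^4 ≡ 75
12^6 ≡ 33
12^8 ≡ 96
12^12 ≡ 22
12^16 ≡ 1
The smallest such exponent is 16, so the order of 12 is 16.

16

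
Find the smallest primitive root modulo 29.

2

φ(29) = 29 − 1 = 28 = 2^2 · 7.
Test candidates g = 2, 3, … against the prime factors q ∈ {2, 7} of φ(29): g is a generator iff g^(28/q) ≢ 1 for every such q.
g = 2: 2^14 ≡ 28; 2^4 ≡ 16 — none is 1, so 2 is a primitive root.
So 2 is the smallest generator of (Z/29Z)^×.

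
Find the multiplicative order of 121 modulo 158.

The order of 121 must divide φ(158) = φ(2)·φ(79) = 1·78 = 78 = 2 · 3 · 13.
Divisors of 78: 1, 2, 3, 6, 13, 26, 39, 78.
Compute 121^d (mod 158) for the divisors d until we hit 1:
121^1 ≡ 121
121^2 ≡ 105
121^3 ≡ 65
121^6 ≡ 117
121^13 ≡ 55
121^26 ≡ 23
121^39 ≡ 1
Therefore the multiplicative order of 121 modulo 158 is 39.

39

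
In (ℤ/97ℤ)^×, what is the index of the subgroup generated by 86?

By Lagrange's theorem, ord_97(86) divides φ(97) = 97 − 1 = 96 = 2^5 · 3.
Divisors of 96: 1, 2, 3, 4, 6, 8, 12, 16, 24, 32, 48, 96.
Evaluate successive powers at the divisors of 96:
86^1 ≡ 86 (mod 97)
86^2 ≡ 24 (mod 97)
86^3 ≡ 27 (mod 97)
86^4 ≡ 91 (mod 97)
86^6 ≡ 50 (mod 97)
86^8 ≡ 36 (mod 97)
86^12 ≡ 75 (mod 97)
86^16 ≡ 35 (mod 97)
86^24 ≡ 96 (mod 97)
86^32 ≡ 61 (mod 97)
86^48 ≡ 1 (mod 97) ✓
The order of 86 is 48, so the subgroup it generates has 48 elements.
[(Z/97Z)^× : ⟨86⟩] = 96/48 = 2.

2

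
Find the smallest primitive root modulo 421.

2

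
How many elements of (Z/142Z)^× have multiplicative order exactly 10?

φ(142) = φ(2)·φ(71) = 1·70 = 70 = 2 · 5 · 7.
Since (Z/142Z)^× is cyclic of order 70, the number of elements of order d is φ(d) when d | 70 and 0 otherwise.
10 = 2 · 5 divides 70, and φ(10) = 4.

4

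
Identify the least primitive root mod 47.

φ(47) = 47 − 1 = 46 = 2 · 23.
g is a primitive root iff g^(46/q) ≢ 1 (mod 47) for each prime q ∈ {2, 23}.
g = 2: 2^23 ≡ 1 — hits 1, so not a primitive root.
g = 3: 3^23 ≡ 1 — hits 1, so not a primitive root.
g = 4: 4^23 ≡ 1 — hits 1, so not a primitive root.
g = 5: 5^23 ≡ 46; 5^2 ≡ 25 — none is 1, so 5 is a primitive root.
The smallest primitive root modulo 47 is 5.

5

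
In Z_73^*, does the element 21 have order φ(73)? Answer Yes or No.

φ(73) = 73 − 1 = 72 = 2^3 · 3^2.
An element g generates (Z/73Z)^× iff g^(72/q) ≢ 1 (mod 73) for each prime q ∈ {2, 3}.
21^36 ≡ 72 (mod 73)  [q = 2: ≢ 1 ✓]
21^24 ≡ 1 (mod 73)  [q = 3: ≡ 1 ✗]
The check at q = 3 fails, so 21 generates a proper subgroup.

No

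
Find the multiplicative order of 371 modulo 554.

276

ord(371) | φ(554) = φ(2)·φ(277) = 1·276 = 276 = 2^2 · 3 · 23.
Divisors of 276: 1, 2, 3, 4, 6, 12, 23, 46, 69, 92, 138, 276.
Test each divisor d:
371^1 ≡ 371 (mod 554)
371^2 ≡ 249 (mod 554)
371^3 ≡ 415 (mod 554)
371^4 ≡ 507 (mod 554)
371^6 ≡ 485 (mod 554)
371^12 ≡ 329 (mod 554)
371^23 ≡ 459 (mod 554)
371^46 ≡ 161 (mod 554)
371^69 ≡ 217 (mod 554)
371^92 ≡ 437 (mod 554)
371^138 ≡ 553 (mod 554)
371^276 ≡ 1 (mod 554) ✓
So ord_554(371) = 276.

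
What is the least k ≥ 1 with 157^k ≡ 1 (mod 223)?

74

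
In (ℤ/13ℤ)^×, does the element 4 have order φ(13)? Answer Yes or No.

No

φ(13) = 13 − 1 = 12 = 2^2 · 3.
4 is a primitive root mod 13 iff 4^(φ(13)/q) ≢ 1 for every prime q | φ(13), i.e. q ∈ {2, 3}.
4^6 ≡ 1 (mod 13)  [q = 2: ≡ 1 ✗]
4^4 ≡ 9 (mod 13)  [q = 3: ≢ 1 ✓]
The check at q = 2 fails, so 4 generates a proper subgroup.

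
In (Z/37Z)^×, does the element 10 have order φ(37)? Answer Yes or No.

φ(37) = 37 − 1 = 36 = 2^2 · 3^2.
An element g generates (Z/37Z)^× iff g^(36/q) ≢ 1 (mod 37) for each prime q ∈ {2, 3}.
10^18 ≡ 1 (mod 37)  [q = 2: ≡ 1 ✗]
10^12 ≡ 1 (mod 37)  [q = 3: ≡ 1 ✗]
Since 10^18 ≡ 1, the order of 10 divides 18 < 36, so 10 is not a primitive root.

No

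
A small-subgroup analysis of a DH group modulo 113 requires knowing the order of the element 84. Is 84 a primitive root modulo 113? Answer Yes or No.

φ(113) = 113 − 1 = 112 = 2^4 · 7.
84 is a primitive root mod 113 iff 84^(φ(113)/q) ≢ 1 for every prime q | φ(113), i.e. q ∈ {2, 7}.
84^56 ≡ 112 (mod 113)  [q = 2: ≢ 1 ✓]
84^16 ≡ 109 (mod 113)  [q = 7: ≢ 1 ✓]
All checks pass, so 84 has order 112 and is a primitive root modulo 113.

Yes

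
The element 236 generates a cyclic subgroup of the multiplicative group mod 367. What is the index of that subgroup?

2

Since 236 ∈ (Z/367Z)^×, its order divides φ(367) = 367 − 1 = 366 = 2 · 3 · 61.
Divisors of 366: 1, 2, 3, 6, 61, 122, 183, 366.
Check 236^d mod 367 for each divisor in increasing order:
236^1 ≡ 236
236^2 ≡ 279
236^3 ≡ 151
236^6 ≡ 47
236^61 ≡ 283
236^122 ≡ 83
236^183 ≡ 1
So ord_367(236) = 183, hence |⟨236⟩| = 183.
Index = |(Z/367Z)^×| / |⟨236⟩| = 366 / 183 = 2.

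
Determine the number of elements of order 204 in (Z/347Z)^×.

0

φ(347) = 347 − 1 = 346 = 2 · 173.
Since (Z/347Z)^× is cyclic of order 346, the number of elements of order d is φ(d) when d | 346 and 0 otherwise.
204 does not divide 346, so no element of (Z/347Z)^× has order 204.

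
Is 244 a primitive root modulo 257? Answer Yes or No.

No

φ(257) = 257 − 1 = 256 = 2^8.
It suffices to check that the order of 244 is not a proper divisor of 256: compute 244^(256/q) for q ∈ {2}.
244^128 ≡ 1 (mod 257)  [q = 2: ≡ 1 ✗]
244^128 ≡ 1 shows ord(244) | 128, strictly less than φ(257); not a primitive root.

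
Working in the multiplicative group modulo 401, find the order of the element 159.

The order of 159 must divide φ(401) = 401 − 1 = 400 = 2^4 · 5^2.
Divisors of 400: 1, 2, 4, 5, 8, 10, 16, 20, 25, 40, 50, 80, 100, 200, 400.
Test each divisor d:
159^1 ≡ 159
159^2 ≡ 18
159^4 ≡ 324
159^5 ≡ 188
159^8 ≡ 315
159^10 ≡ 56
159^16 ≡ 178
159^20 ≡ 329
159^25 ≡ 98
159^40 ≡ 372
159^50 ≡ 381
159^80 ≡ 39
159^100 ≡ 400
159^200 ≡ 1
Therefore the multiplicative order of 159 modulo 401 is 200.

200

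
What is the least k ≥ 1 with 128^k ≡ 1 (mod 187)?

40

The order of 128 must divide φ(187) = φ(11·17) = (11−1)·(17−1) = 10·16 = 160 = 2^5 · 5.
Divisors of 160: 1, 2, 4, 5, 8, 10, 16, 20, 32, 40, 80, 160.
Test each divisor d:
128^1 ≡ 128
128^2 ≡ 115
128^4 ≡ 135
128^5 ≡ 76
128^8 ≡ 86
128^10 ≡ 166
128^16 ≡ 103
128^20 ≡ 67
128^32 ≡ 137
128^40 ≡ 1
So ord_187(128) = 40.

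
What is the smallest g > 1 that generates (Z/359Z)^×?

7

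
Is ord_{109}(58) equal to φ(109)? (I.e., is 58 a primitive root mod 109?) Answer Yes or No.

Yes

φ(109) = 109 − 1 = 108 = 2^2 · 3^3.
An element g generates (Z/109Z)^× iff g^(108/q) ≢ 1 (mod 109) for each prime q ∈ {2, 3}.
58^54 ≡ 108 (mod 109)  [q = 2: ≢ 1 ✓]
58^36 ≡ 63 (mod 109)  [q = 3: ≢ 1 ✓]
Every test exponent gives a nontrivial residue, hence 58 generates the full group.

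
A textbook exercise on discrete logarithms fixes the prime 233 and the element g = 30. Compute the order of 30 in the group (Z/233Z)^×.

116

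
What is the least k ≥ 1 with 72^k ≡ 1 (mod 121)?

Since 72 ∈ (Z/121Z)^×, its order divides φ(121) = φ(11^2) = 11·(11−1) = 110 = 2 · 5 · 11.
Divisors of 110: 1, 2, 5, 10, 11, 22, 55, 110.
Check 72^d mod 121 for each divisor in increasing order:
72^1 ≡ 72 (mod 121)
72^2 ≡ 102 (mod 121)
72^5 ≡ 98 (mod 121)
72^10 ≡ 45 (mod 121)
72^11 ≡ 94 (mod 121)
72^22 ≡ 3 (mod 121)
72^55 ≡ 120 (mod 121)
72^110 ≡ 1 (mod 121) ✓
Therefore the multiplicative order of 72 modulo 121 is 110.

110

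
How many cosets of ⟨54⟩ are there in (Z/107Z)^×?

1

The order of 54 must divide φ(107) = 107 − 1 = 106 = 2 · 53.
Divisors of 106: 1, 2, 53, 106.
Compute 54^d (mod 107) for the divisors d until we hit 1:
54^1 ≡ 54 (mod 107)
54^2 ≡ 27 (mod 107)
54^53 ≡ 106 (mod 107)
54^106 ≡ 1 (mod 107) ✓
Thus |⟨54⟩| = ord(54) = 106.
Index = |(Z/107Z)^×| / |⟨54⟩| = 106 / 106 = 1.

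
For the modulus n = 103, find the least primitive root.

φ(103) = 103 − 1 = 102 = 2 · 3 · 17.
Test candidates g = 2, 3, … against the prime factors q ∈ {2, 3, 17} of φ(103): g is a generator iff g^(102/q) ≢ 1 for every such q.
g = 2: 2^51 ≡ 1 — hits 1, so not a primitive root.
g = 3: 3^51 ≡ 102; 3^34 ≡ 1 — hits 1, so not a primitive root.
g = 4: 4^51 ≡ 1 — hits 1, so not a primitive root.
g = 5: 5^51 ≡ 102; 5^34 ≡ 56; 5^6 ≡ 72 — none is 1, so 5 is a primitive root.
The smallest primitive root modulo 103 is 5.

5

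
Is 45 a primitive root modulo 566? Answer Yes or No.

φ(566) = φ(2)·φ(283) = 1·282 = 282 = 2 · 3 · 47.
Test 45^(282/q) mod 566 for each prime factor q of 282:
45^141 ≡ 565 (mod 566)  [q = 2: ≢ 1 ✓]
45^94 ≡ 521 (mod 566)  [q = 3: ≢ 1 ✓]
45^6 ≡ 1 (mod 566)  [q = 47: ≡ 1 ✗]
Since 45^6 ≡ 1, the order of 45 divides 6 < 282, so 45 is not a primitive root.

No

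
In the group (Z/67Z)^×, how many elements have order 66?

φ(67) = 67 − 1 = 66 = 2 · 3 · 11.
In a cyclic group of order 66, there are φ(d) elements of order d for each divisor d of 66, and zero for non-divisors.
66 = 2 · 3 · 11 divides 66, and φ(66) = 20.

20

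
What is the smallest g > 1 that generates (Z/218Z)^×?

φ(218) = φ(2)·φ(109) = 1·108 = 108 = 2^2 · 3^3.
Test candidates g = 2, 3, … against the prime factors q ∈ {2, 3} of φ(218): g is a generator iff g^(108/q) ≢ 1 for every such q.
g = 2: gcd(2, 218) = 2 > 1, not a unit — skip.
g = 3: 3^54 ≡ 1 — hits 1, so not a primitive root.
g = 4: gcd(4, 218) = 2 > 1, not a unit — skip.
g = 5: 5^54 ≡ 1 — hits 1, so not a primitive root.
g = 6: gcd(6, 218) = 2 > 1, not a unit — skip.
g = 7: 7^54 ≡ 1 — hits 1, so not a primitive root.
g = 8: gcd(8, 218) = 2 > 1, not a unit — skip.
g = 9: 9^54 ≡ 1 — hits 1, so not a primitive root.
g = 10: gcd(10, 218) = 2 > 1, not a unit — skip.
g = 11: 11^54 ≡ 217; 11^36 ≡ 45 — none is 1, so 11 is a primitive root.
The smallest primitive root modulo 218 is 11.

11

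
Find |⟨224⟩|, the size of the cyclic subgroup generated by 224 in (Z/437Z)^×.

Since 224 ∈ (Z/437Z)^×, its order divides φ(437) = φ(19·23) = (19−1)·(23−1) = 18·22 = 396 = 2^2 · 3^2 · 11.
Divisors of 396: 1, 2, 3, 4, 6, 9, 11, 12, 18, 22, 33, 36, 44, 66, 99, 132, 198, 396.
Compute 224^d (mod 437) for the divisors d until we hit 1:
224^1 ≡ 224
224^2 ≡ 358
224^3 ≡ 221
224^4 ≡ 123
224^6 ≡ 334
224^9 ≡ 398
224^11 ≡ 22
224^12 ≡ 121
224^18 ≡ 210
224^22 ≡ 47
224^33 ≡ 160
224^36 ≡ 400
224^44 ≡ 24
224^66 ≡ 254
224^99 ≡ 436
224^132 ≡ 277
224^198 ≡ 1
So ord_437(224) = 198.

198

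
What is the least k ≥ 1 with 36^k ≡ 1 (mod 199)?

By Lagrange's theorem, ord_199(36) divides φ(199) = 199 − 1 = 198 = 2 · 3^2 · 11.
Divisors of 198: 1, 2, 3, 6, 9, 11, 18, 22, 33, 66, 99, 198.
Check 36^d mod 199 for each divisor in increasing order:
36^1 ≡ 36 (mod 199)
36^2 ≡ 102 (mod 199)
36^3 ≡ 90 (mod 199)
36^6 ≡ 140 (mod 199)
36^9 ≡ 63 (mod 199)
36^11 ≡ 58 (mod 199)
36^18 ≡ 188 (mod 199)
36^22 ≡ 180 (mod 199)
36^33 ≡ 92 (mod 199)
36^66 ≡ 106 (mod 199)
36^99 ≡ 1 (mod 199) ✓
Therefore the multiplicative order of 36 modulo 199 is 99.

99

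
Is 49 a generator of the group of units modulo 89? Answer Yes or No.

No

φ(89) = 89 − 1 = 88 = 2^3 · 11.
It suffices to check that the order of 49 is not a proper divisor of 88: compute 49^(88/q) for q ∈ {2, 11}.
49^44 ≡ 1 (mod 89)  [q = 2: ≡ 1 ✗]
49^8 ≡ 16 (mod 89)  [q = 11: ≢ 1 ✓]
Since 49^44 ≡ 1, the order of 49 divides 44 < 88, so 49 is not a primitive root.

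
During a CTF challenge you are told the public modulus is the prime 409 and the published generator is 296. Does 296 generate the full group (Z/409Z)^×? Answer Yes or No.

Yes

φ(409) = 409 − 1 = 408 = 2^3 · 3 · 17.
Test 296^(408/q) mod 409 for each prime factor q of 408:
296^204 ≡ 408 (mod 409)  [q = 2: ≢ 1 ✓]
296^136 ≡ 355 (mod 409)  [q = 3: ≢ 1 ✓]
296^24 ≡ 125 (mod 409)  [q = 17: ≢ 1 ✓]
All checks pass, so 296 has order 408 and is a primitive root modulo 409.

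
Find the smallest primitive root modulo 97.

φ(97) = 97 − 1 = 96 = 2^5 · 3.
g is a primitive root iff g^(96/q) ≢ 1 (mod 97) for each prime q ∈ {2, 3}.
g = 2: 2^48 ≡ 1 — hits 1, so not a primitive root.
g = 3: 3^48 ≡ 1 — hits 1, so not a primitive root.
g = 4: 4^48 ≡ 1 — hits 1, so not a primitive root.
g = 5: 5^48 ≡ 96; 5^32 ≡ 35 — none is 1, so 5 is a primitive root.
Hence the least primitive root of 97 is 5.

5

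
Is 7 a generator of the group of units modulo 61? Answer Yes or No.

Yes

φ(61) = 61 − 1 = 60 = 2^2 · 3 · 5.
7 is a primitive root mod 61 iff 7^(φ(61)/q) ≢ 1 for every prime q | φ(61), i.e. q ∈ {2, 3, 5}.
7^30 ≡ 60 (mod 61)  [q = 2: ≢ 1 ✓]
7^20 ≡ 47 (mod 61)  [q = 3: ≢ 1 ✓]
7^12 ≡ 34 (mod 61)  [q = 5: ≢ 1 ✓]
None equal 1, so ord_61(7) = 60: 7 is a primitive root.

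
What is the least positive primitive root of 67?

φ(67) = 67 − 1 = 66 = 2 · 3 · 11.
Test candidates g = 2, 3, … against the prime factors q ∈ {2, 3, 11} of φ(67): g is a generator iff g^(66/q) ≢ 1 for every such q.
g = 2: 2^33 ≡ 66; 2^22 ≡ 37; 2^6 ≡ 64 — none is 1, so 2 is a primitive root.
So 2 is the smallest generator of (Z/67Z)^×.

2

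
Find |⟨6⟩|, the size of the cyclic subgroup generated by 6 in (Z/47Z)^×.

23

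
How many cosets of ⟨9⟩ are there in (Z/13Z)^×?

4

ord(9) | φ(13) = 13 − 1 = 12 = 2^2 · 3.
Divisors of 12: 1, 2, 3, 4, 6, 12.
Compute 9^d (mod 13) for the divisors d until we hit 1:
9^1 ≡ 9
9^2 ≡ 3
9^3 ≡ 1
So ord_13(9) = 3, hence |⟨9⟩| = 3.
Index = |(Z/13Z)^×| / |⟨9⟩| = 12 / 3 = 4.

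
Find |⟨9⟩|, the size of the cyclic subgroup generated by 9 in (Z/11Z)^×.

5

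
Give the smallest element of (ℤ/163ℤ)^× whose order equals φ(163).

φ(163) = 163 − 1 = 162 = 2 · 3^4.
Test candidates g = 2, 3, … against the prime factors q ∈ {2, 3} of φ(163): g is a generator iff g^(162/q) ≢ 1 for every such q.
g = 2: 2^81 ≡ 162; 2^54 ≡ 104 — none is 1, so 2 is a primitive root.
The smallest primitive root modulo 163 is 2.

2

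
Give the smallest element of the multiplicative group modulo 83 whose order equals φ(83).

φ(83) = 83 − 1 = 82 = 2 · 41.
g is a primitive root iff g^(82/q) ≢ 1 (mod 83) for each prime q ∈ {2, 41}.
g = 2: 2^41 ≡ 82; 2^2 ≡ 4 — none is 1, so 2 is a primitive root.
So 2 is the smallest generator of (Z/83Z)^×.

2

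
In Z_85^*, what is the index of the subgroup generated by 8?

8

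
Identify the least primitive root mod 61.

2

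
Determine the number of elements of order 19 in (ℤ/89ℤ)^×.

φ(89) = 89 − 1 = 88 = 2^3 · 11.
In a cyclic group of order 88, there are φ(d) elements of order d for each divisor d of 88, and zero for non-divisors.
Here 88 is not a multiple of 19, so there are no elements of order 19.

0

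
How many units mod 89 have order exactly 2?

φ(89) = 89 − 1 = 88 = 2^3 · 11.
In a cyclic group of order 88, there are φ(d) elements of order d for each divisor d of 88, and zero for non-divisors.
2 | 88, and φ(2) = 2 − 1 = 1.

1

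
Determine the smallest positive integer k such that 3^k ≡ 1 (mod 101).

100

Since 3 ∈ (Z/101Z)^×, its order divides φ(101) = 101 − 1 = 100 = 2^2 · 5^2.
Divisors of 100: 1, 2, 4, 5, 10, 20, 25, 50, 100.
Evaluate successive powers at the divisors of 100:
3^1 ≡ 3
3^2 ≡ 9
3^4 ≡ 81
3^5 ≡ 41
3^10 ≡ 65
3^20 ≡ 84
3^25 ≡ 10
3^50 ≡ 100
3^100 ≡ 1
Hence ord(3) = 100.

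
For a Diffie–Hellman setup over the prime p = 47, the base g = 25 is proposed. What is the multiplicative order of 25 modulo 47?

By Lagrange's theorem, ord_47(25) divides φ(47) = 47 − 1 = 46 = 2 · 23.
Divisors of 46: 1, 2, 23, 46.
Check 25^d mod 47 for each divisor in increasing order:
25^1 ≡ 25 (mod 47)
25^2 ≡ 14 (mod 47)
25^23 ≡ 1 (mod 47) ✓
Hence ord(25) = 23.

23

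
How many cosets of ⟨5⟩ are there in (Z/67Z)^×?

By Lagrange's theorem, ord_67(5) divides φ(67) = 67 − 1 = 66 = 2 · 3 · 11.
Divisors of 66: 1, 2, 3, 6, 11, 22, 33, 66.
Compute 5^d (mod 67) for the divisors d until we hit 1:
5^1 ≡ 5 (mod 67)
5^2 ≡ 25 (mod 67)
5^3 ≡ 58 (mod 67)
5^6 ≡ 14 (mod 67)
5^11 ≡ 66 (mod 67)
5^22 ≡ 1 (mod 67) ✓
Thus |⟨5⟩| = ord(5) = 22.
The index is φ(67) / ord(5) = 66 / 22 = 3.

3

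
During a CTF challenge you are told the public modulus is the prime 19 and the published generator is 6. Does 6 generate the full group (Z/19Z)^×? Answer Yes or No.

No

φ(19) = 19 − 1 = 18 = 2 · 3^2.
It suffices to check that the order of 6 is not a proper divisor of 18: compute 6^(18/q) for q ∈ {2, 3}.
6^9 ≡ 1 (mod 19)  [q = 2: ≡ 1 ✗]
6^6 ≡ 11 (mod 19)  [q = 3: ≢ 1 ✓]
Since 6^9 ≡ 1, the order of 6 divides 9 < 18, so 6 is not a primitive root.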